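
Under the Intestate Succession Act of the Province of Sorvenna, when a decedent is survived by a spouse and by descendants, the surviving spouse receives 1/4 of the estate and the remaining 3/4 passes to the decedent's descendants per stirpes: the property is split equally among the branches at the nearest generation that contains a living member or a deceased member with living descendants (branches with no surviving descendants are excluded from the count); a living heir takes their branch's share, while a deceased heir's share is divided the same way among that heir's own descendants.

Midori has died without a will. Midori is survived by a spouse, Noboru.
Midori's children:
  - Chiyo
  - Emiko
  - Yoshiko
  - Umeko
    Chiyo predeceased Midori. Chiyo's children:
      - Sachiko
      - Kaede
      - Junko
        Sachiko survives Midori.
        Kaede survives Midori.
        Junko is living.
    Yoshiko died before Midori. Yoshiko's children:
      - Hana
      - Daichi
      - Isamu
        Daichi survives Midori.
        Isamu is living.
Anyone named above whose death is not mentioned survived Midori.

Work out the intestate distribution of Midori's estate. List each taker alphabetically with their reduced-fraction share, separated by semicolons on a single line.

Daichi 1/16; Emiko 3/16; Hana 1/16; Isamu 1/16; Junko 1/16; Kaede 1/16; Noboru 1/4; Sachiko 1/16; Umeko 3/16

Noboru, as surviving spouse, takes 1/4.
The remaining 3/4 passes to Midori's descendants per stirpes.
The 3/4 is divided into 4 equal shares of 3/16 among Chiyo, Emiko, Yoshiko, Umeko.
Chiyo predeceased; the 3/16 allotted to Chiyo's branch passes to Chiyo's issue by representation.
The 3/16 is divided into 3 equal shares of 1/16 among Sachiko, Kaede, Junko.
Sachiko is living and takes 1/16.
Kaede is living and takes 1/16.
Junko is living and takes 1/16.
Emiko is living and takes 3/16.
Yoshiko predeceased; the 3/16 allotted to Yoshiko's branch passes to Yoshiko's issue by representation.
The 3/16 is divided into 3 equal shares of 1/16 among Hana, Daichi, Isamu.
Hana is living and takes 1/16.
Daichi is living and takes 1/16.
Isamu is living and takes 1/16.
Umeko is living and takes 3/16.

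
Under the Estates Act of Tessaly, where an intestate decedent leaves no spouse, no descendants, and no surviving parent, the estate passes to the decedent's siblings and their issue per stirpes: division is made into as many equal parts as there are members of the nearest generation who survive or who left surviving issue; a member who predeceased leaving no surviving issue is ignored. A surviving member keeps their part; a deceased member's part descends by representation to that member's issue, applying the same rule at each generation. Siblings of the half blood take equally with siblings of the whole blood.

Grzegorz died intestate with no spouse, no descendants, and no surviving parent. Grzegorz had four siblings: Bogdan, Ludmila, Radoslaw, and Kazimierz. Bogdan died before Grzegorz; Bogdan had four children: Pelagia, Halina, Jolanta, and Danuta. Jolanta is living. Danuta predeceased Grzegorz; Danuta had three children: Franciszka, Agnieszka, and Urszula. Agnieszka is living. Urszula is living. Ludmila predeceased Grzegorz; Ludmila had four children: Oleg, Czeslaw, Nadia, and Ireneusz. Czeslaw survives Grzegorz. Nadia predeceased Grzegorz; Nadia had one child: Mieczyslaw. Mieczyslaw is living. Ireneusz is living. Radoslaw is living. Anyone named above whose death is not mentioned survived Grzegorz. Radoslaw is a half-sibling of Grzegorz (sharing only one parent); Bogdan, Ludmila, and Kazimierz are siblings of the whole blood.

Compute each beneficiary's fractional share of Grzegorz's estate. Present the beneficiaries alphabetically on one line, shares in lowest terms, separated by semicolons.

Agnieszka 1/48; Czeslaw 1/16; Franciszka 1/48; Halina 1/16; Ireneusz 1/16; Jolanta 1/16; Kazimierz 1/4; Mieczyslaw 1/16; Oleg 1/16; Pelagia 1/16; Radoslaw 1/4; Urszula 1/48

No spouse, descendants, or parent survives, so the estate passes to Grzegorz's siblings per stirpes.
Half-blood and whole-blood siblings take equally under the stated rule.
The estate is divided into 4 equal shares of 1/4 among Bogdan, Ludmila, Radoslaw, Kazimierz.
Bogdan predeceased; the 1/4 allotted to Bogdan's branch passes to Bogdan's issue by representation.
The 1/4 is divided into 4 equal shares of 1/16 among Pelagia, Halina, Jolanta, Danuta.
Pelagia is living and takes 1/16.
Halina is living and takes 1/16.
Jolanta is living and takes 1/16.
Danuta predeceased; the 1/16 allotted to Danuta's branch passes to Danuta's issue by representation.
The 1/16 is divided into 3 equal shares of 1/48 among Franciszka, Agnieszka, Urszula.
Franciszka is living and takes 1/48.
Agnieszka is living and takes 1/48.
Urszula is living and takes 1/48.
Ludmila predeceased; the 1/4 allotted to Ludmila's branch passes to Ludmila's issue by representation.
The 1/4 is divided into 4 equal shares of 1/16 among Oleg, Czeslaw, Nadia, Ireneusz.
Oleg is living and takes 1/16.
Czeslaw is living and takes 1/16.
Nadia predeceased; the 1/16 allotted to Nadia's branch passes to Nadia's issue by representation.
Mieczyslaw is the sole taker at this level and receives the full 1/16.
Ireneusz is living and takes 1/16.
Radoslaw is living and takes 1/4.
Kazimierz is living and takes 1/4.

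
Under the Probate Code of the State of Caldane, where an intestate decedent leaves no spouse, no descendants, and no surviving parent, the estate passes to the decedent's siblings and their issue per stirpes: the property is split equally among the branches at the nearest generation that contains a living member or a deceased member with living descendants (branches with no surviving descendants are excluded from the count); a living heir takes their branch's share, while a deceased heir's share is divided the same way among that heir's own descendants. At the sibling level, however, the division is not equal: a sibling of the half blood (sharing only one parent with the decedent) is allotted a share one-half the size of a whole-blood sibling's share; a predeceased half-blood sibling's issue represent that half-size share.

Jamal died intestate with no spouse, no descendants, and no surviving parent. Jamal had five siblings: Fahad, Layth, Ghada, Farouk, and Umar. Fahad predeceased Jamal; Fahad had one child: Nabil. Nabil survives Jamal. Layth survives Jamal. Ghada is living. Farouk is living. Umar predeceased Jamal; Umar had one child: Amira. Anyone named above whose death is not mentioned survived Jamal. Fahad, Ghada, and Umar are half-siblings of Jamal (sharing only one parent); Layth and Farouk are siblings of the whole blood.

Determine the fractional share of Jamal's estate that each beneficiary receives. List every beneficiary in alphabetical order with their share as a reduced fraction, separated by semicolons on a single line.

No spouse, descendants, or parent survives, so the estate passes to Jamal's siblings per stirpes.
Half-blood siblings count for one-half the weight of whole-blood siblings at the initial division.
Dividing 1 in proportion to weights (total weight 7/2): Fahad (weight 1/2) → 1/7; Layth (weight 1) → 2/7; Ghada (weight 1/2) → 1/7; Farouk (weight 1) → 2/7; Umar (weight 1/2) → 1/7.
Fahad predeceased; the 1/7 allotted to Fahad's branch passes to Fahad's issue by representation.
Nabil is the sole taker at this level and receives the full 1/7.
Layth is living and takes 2/7.
Ghada is living and takes 1/7.
Farouk is living and takes 2/7.
Umar predeceased; the 1/7 allotted to Umar's branch passes to Umar's issue by representation.
Amira is the sole taker at this level and receives the full 1/7.

Amira 1/7; Farouk 2/7; Ghada 1/7; Layth 2/7; Nabil 1/7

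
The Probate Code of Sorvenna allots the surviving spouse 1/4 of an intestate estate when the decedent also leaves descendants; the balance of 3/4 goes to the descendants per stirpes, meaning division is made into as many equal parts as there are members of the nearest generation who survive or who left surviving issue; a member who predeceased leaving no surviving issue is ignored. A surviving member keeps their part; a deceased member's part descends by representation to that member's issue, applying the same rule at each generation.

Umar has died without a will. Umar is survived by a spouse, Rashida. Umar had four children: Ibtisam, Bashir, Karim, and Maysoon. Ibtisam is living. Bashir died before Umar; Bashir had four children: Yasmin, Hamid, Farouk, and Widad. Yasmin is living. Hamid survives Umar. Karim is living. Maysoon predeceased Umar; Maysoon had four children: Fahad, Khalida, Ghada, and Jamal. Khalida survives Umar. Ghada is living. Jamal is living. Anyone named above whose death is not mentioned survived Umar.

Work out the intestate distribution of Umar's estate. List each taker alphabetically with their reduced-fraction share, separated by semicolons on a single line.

Fahad 3/64; Farouk 3/64; Ghada 3/64; Hamid 3/64; Ibtisam 3/16; Jamal 3/64; Karim 3/16; Khalida 3/64; Rashida 1/4; Widad 3/64; Yasmin 3/64

Rashida, as surviving spouse, takes 1/4.
The remaining 3/4 passes to Umar's descendants per stirpes.
The 3/4 is divided into 4 equal shares of 3/16 among Ibtisam, Bashir, Karim, Maysoon.
Ibtisam is living and takes 3/16.
Bashir predeceased; the 3/16 allotted to Bashir's branch passes to Bashir's issue by representation.
The 3/16 is divided into 4 equal shares of 3/64 among Yasmin, Hamid, Farouk, Widad.
Yasmin is living and takes 3/64.
Hamid is living and takes 3/64.
Farouk is living and takes 3/64.
Widad is living and takes 3/64.
Karim is living and takes 3/16.
Maysoon predeceased; the 3/16 allotted to Maysoon's branch passes to Maysoon's issue by representation.
The 3/16 is divided into 4 equal shares of 3/64 among Fahad, Khalida, Ghada, Jamal.
Fahad is living and takes 3/64.
Khalida is living and takes 3/64.
Ghada is living and takes 3/64.
Jamal is living and takes 3/64.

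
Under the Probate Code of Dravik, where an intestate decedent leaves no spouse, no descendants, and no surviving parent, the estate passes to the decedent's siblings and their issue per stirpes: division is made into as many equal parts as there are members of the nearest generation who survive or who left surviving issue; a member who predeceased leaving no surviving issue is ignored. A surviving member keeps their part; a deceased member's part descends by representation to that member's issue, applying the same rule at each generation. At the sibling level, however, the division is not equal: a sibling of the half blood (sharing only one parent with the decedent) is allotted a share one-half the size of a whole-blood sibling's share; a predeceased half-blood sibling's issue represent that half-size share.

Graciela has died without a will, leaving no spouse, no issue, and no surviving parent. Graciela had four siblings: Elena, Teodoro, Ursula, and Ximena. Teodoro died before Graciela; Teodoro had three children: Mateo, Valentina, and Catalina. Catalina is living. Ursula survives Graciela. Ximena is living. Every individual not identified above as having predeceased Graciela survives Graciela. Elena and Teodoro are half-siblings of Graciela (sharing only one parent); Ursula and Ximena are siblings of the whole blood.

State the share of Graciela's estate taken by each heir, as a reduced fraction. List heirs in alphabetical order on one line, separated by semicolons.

No spouse, descendants, or parent survives, so the estate passes to Graciela's siblings per stirpes.
Half-blood siblings count for one-half the weight of whole-blood siblings at the initial division.
Dividing 1 in proportion to weights (total weight 3): Elena (weight 1/2) → 1/6; Teodoro (weight 1/2) → 1/6; Ursula (weight 1) → 1/3; Ximena (weight 1) → 1/3.
Elena is living and takes 1/6.
Teodoro predeceased; the 1/6 allotted to Teodoro's branch passes to Teodoro's issue by representation.
The 1/6 is divided into 3 equal shares of 1/18 among Mateo, Valentina, Catalina.
Mateo is living and takes 1/18.
Valentina is living and takes 1/18.
Catalina is living and takes 1/18.
Ursula is living and takes 1/3.
Ximena is living and takes 1/3.

Catalina 1/18; Elena 1/6; Mateo 1/18; Ursula 1/3; Valentina 1/18; Ximena 1/3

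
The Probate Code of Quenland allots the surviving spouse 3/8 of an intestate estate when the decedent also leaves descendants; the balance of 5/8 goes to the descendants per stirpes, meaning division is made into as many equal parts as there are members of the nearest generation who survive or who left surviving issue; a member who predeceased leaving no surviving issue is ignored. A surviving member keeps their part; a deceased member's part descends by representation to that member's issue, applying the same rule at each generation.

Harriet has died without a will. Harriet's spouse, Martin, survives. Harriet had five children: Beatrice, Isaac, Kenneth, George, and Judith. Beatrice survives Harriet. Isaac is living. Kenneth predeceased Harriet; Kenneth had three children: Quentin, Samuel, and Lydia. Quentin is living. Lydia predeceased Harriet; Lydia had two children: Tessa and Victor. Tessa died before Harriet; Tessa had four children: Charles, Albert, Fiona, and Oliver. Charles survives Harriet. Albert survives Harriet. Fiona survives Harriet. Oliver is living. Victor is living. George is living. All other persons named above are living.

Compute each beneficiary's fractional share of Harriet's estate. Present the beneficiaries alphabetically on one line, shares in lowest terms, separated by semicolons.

Martin, as surviving spouse, takes 3/8.
The remaining 5/8 passes to Harriet's descendants per stirpes.
The 5/8 is divided into 5 equal shares of 1/8 among Beatrice, Isaac, Kenneth, George, Judith.
Beatrice is living and takes 1/8.
Isaac is living and takes 1/8.
Kenneth predeceased; the 1/8 allotted to Kenneth's branch passes to Kenneth's issue by representation.
The 1/8 is divided into 3 equal shares of 1/24 among Quentin, Samuel, Lydia.
Quentin is living and takes 1/24.
Samuel is living and takes 1/24.
Lydia predeceased; the 1/24 allotted to Lydia's branch passes to Lydia's issue by representation.
The 1/24 is divided into 2 equal shares of 1/48 among Tessa, Victor.
Tessa predeceased; the 1/48 allotted to Tessa's branch passes to Tessa's issue by representation.
The 1/48 is divided into 4 equal shares of 1/192 among Charles, Albert, Fiona, Oliver.
Charles is living and takes 1/192.
Albert is living and takes 1/192.
Fiona is living and takes 1/192.
Oliver is living and takes 1/192.
Victor is living and takes 1/48.
George is living and takes 1/8.
Judith is living and takes 1/8.

Albert 1/192; Beatrice 1/8; Charles 1/192; Fiona 1/192; George 1/8; Isaac 1/8; Judith 1/8; Martin 3/8; Oliver 1/192; Quentin 1/24; Samuel 1/24; Victor 1/48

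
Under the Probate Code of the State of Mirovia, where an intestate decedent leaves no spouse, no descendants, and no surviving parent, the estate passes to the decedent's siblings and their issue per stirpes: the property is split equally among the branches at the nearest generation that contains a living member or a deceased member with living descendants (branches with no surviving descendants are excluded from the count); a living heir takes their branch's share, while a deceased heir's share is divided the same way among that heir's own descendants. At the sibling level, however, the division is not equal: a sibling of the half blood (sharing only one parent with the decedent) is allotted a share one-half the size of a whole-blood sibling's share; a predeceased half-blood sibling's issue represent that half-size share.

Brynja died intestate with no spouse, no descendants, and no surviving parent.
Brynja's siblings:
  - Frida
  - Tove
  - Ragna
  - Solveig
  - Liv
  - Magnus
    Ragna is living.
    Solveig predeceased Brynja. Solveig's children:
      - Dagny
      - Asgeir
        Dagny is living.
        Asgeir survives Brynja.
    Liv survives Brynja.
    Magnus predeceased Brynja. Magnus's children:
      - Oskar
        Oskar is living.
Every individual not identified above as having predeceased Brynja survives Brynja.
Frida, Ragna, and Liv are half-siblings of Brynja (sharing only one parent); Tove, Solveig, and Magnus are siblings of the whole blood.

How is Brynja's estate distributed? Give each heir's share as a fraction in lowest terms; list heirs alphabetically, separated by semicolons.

No spouse, descendants, or parent survives, so the estate passes to Brynja's siblings per stirpes.
Half-blood siblings count for one-half the weight of whole-blood siblings at the initial division.
Dividing 1 in proportion to weights (total weight 9/2): Frida (weight 1/2) → 1/9; Tove (weight 1) → 2/9; Ragna (weight 1/2) → 1/9; Solveig (weight 1) → 2/9; Liv (weight 1/2) → 1/9; Magnus (weight 1) → 2/9.
Frida is living and takes 1/9.
Tove is living and takes 2/9.
Ragna is living and takes 1/9.
Solveig predeceased; the 2/9 allotted to Solveig's branch passes to Solveig's issue by representation.
The 2/9 is divided into 2 equal shares of 1/9 among Dagny, Asgeir.
Dagny is living and takes 1/9.
Asgeir is living and takes 1/9.
Liv is living and takes 1/9.
Magnus predeceased; the 2/9 allotted to Magnus's branch passes to Magnus's issue by representation.
Oskar is the sole taker at this level and receives the full 2/9.

Asgeir 1/9; Dagny 1/9; Frida 1/9; Liv 1/9; Oskar 2/9; Ragna 1/9; Tove 2/9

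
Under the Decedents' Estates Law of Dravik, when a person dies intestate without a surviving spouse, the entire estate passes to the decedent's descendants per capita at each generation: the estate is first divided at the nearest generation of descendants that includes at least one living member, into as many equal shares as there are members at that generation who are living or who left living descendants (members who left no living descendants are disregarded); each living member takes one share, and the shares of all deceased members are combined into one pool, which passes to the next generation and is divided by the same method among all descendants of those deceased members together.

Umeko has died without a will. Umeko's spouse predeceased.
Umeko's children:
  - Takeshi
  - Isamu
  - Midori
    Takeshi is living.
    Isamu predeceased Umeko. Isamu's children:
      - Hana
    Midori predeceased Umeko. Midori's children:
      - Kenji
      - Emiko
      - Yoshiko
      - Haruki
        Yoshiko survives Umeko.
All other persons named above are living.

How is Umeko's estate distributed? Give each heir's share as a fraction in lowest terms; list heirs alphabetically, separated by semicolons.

Emiko 2/15; Hana 2/15; Haruki 2/15; Kenji 2/15; Takeshi 1/3; Yoshiko 2/15

There is no surviving spouse, so the entire estate passes to Umeko's descendants per capita at each generation.
At generation 1 (Takeshi, Isamu, Midori) there are 3 shares of (1)/3 = 1/3 each.
Living: Takeshi — each takes 1/3.
Deceased: Isamu and Midori. Their combined 2/3 is pooled and carried to generation 2.
At generation 2 (Hana, Kenji, Emiko, Yoshiko, Haruki) there are 5 shares of (2/3)/5 = 2/15 each.
Living: Hana, Kenji, Emiko, Yoshiko, and Haruki — each takes 2/15.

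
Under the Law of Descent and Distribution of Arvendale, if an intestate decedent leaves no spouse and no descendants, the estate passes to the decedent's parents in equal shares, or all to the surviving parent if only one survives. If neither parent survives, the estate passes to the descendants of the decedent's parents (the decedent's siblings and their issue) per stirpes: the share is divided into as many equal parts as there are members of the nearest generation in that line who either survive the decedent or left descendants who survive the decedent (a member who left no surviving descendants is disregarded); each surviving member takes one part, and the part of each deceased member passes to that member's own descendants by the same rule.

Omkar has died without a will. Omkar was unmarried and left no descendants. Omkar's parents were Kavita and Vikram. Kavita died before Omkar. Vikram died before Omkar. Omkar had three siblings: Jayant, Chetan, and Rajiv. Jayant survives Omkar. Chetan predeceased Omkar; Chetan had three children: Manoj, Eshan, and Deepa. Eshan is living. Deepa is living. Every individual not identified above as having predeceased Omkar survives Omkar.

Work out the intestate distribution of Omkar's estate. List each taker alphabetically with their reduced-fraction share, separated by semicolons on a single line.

Deepa 1/9; Eshan 1/9; Jayant 1/3; Manoj 1/9; Rajiv 1/3

Neither parent survives and there are no descendants, so the estate passes to Omkar's siblings and their issue per stirpes.
The estate is divided into 3 equal shares of 1/3 among Jayant, Chetan, Rajiv.
Jayant is living and takes 1/3.
Chetan predeceased; the 1/3 allotted to Chetan's branch passes to Chetan's issue by representation.
The 1/3 is divided into 3 equal shares of 1/9 among Manoj, Eshan, Deepa.
Manoj is living and takes 1/9.
Eshan is living and takes 1/9.
Deepa is living and takes 1/9.
Rajiv is living and takes 1/3.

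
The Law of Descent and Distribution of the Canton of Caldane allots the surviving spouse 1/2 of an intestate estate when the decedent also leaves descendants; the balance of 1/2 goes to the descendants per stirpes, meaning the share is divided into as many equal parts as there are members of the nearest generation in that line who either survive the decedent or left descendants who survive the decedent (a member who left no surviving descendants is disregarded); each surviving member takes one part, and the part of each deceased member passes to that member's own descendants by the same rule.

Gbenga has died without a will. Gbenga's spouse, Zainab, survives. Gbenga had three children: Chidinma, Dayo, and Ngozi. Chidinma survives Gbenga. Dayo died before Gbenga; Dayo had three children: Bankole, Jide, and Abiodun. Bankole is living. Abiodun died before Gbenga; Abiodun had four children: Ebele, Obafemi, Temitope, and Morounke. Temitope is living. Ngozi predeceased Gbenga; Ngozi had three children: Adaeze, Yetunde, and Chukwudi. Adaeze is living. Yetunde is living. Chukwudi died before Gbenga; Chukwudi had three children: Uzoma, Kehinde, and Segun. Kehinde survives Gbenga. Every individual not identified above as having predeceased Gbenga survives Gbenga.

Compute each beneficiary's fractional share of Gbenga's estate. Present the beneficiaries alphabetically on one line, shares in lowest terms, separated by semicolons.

Zainab, as surviving spouse, takes 1/2.
The remaining 1/2 passes to Gbenga's descendants per stirpes.
The 1/2 is divided into 3 equal shares of 1/6 among Chidinma, Dayo, Ngozi.
Chidinma is living and takes 1/6.
Dayo predeceased; the 1/6 allotted to Dayo's branch passes to Dayo's issue by representation.
The 1/6 is divided into 3 equal shares of 1/18 among Bankole, Jide, Abiodun.
Bankole is living and takes 1/18.
Jide is living and takes 1/18.
Abiodun predeceased; the 1/18 allotted to Abiodun's branch passes to Abiodun's issue by representation.
The 1/18 is divided into 4 equal shares of 1/72 among Ebele, Obafemi, Temitope, Morounke.
Ebele is living and takes 1/72.
Obafemi is living and takes 1/72.
Temitope is living and takes 1/72.
Morounke is living and takes 1/72.
Ngozi predeceased; the 1/6 allotted to Ngozi's branch passes to Ngozi's issue by representation.
The 1/6 is divided into 3 equal shares of 1/18 among Adaeze, Yetunde, Chukwudi.
Adaeze is living and takes 1/18.
Yetunde is living and takes 1/18.
Chukwudi predeceased; the 1/18 allotted to Chukwudi's branch passes to Chukwudi's issue by representation.
The 1/18 is divided into 3 equal shares of 1/54 among Uzoma, Kehinde, Segun.
Uzoma is living and takes 1/54.
Kehinde is living and takes 1/54.
Segun is living and takes 1/54.

Adaeze 1/18; Bankole 1/18; Chidinma 1/6; Ebele 1/72; Jide 1/18; Kehinde 1/54; Morounke 1/72; Obafemi 1/72; Segun 1/54; Temitope 1/72; Uzoma 1/54; Yetunde 1/18; Zainab 1/2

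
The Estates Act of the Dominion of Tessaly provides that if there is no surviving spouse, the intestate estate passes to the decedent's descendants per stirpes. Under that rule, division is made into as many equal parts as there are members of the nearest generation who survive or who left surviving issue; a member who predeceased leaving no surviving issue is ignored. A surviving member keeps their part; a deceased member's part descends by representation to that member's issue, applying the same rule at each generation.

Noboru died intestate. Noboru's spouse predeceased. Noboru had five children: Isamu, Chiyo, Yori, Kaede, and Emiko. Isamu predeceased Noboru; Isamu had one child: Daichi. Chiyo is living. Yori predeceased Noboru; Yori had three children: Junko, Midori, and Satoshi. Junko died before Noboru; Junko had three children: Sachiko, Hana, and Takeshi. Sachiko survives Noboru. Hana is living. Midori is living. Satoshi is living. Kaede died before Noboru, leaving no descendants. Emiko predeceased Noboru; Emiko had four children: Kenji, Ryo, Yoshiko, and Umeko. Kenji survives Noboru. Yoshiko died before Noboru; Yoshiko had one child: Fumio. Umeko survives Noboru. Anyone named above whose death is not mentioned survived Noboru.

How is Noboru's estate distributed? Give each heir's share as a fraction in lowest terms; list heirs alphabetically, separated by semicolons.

There is no surviving spouse, so the entire estate passes to Noboru's descendants per stirpes.
Kaede left no surviving issue, so that branch lapses and is disregarded.
The estate is divided into 4 equal shares of 1/4 among Isamu, Chiyo, Yori, Emiko.
Isamu predeceased; the 1/4 allotted to Isamu's branch passes to Isamu's issue by representation.
Daichi is the sole taker at this level and receives the full 1/4.
Chiyo is living and takes 1/4.
Yori predeceased; the 1/4 allotted to Yori's branch passes to Yori's issue by representation.
The 1/4 is divided into 3 equal shares of 1/12 among Junko, Midori, Satoshi.
Junko predeceased; the 1/12 allotted to Junko's branch passes to Junko's issue by representation.
The 1/12 is divided into 3 equal shares of 1/36 among Sachiko, Hana, Takeshi.
Sachiko is living and takes 1/36.
Hana is living and takes 1/36.
Takeshi is living and takes 1/36.
Midori is living and takes 1/12.
Satoshi is living and takes 1/12.
Emiko predeceased; the 1/4 allotted to Emiko's branch passes to Emiko's issue by representation.
The 1/4 is divided into 4 equal shares of 1/16 among Kenji, Ryo, Yoshiko, Umeko.
Kenji is living and takes 1/16.
Ryo is living and takes 1/16.
Yoshiko predeceased; the 1/16 allotted to Yoshiko's branch passes to Yoshiko's issue by representation.
Fumio is the sole taker at this level and receives the full 1/16.
Umeko is living and takes 1/16.

Chiyo 1/4; Daichi 1/4; Fumio 1/16; Hana 1/36; Kenji 1/16; Midori 1/12; Ryo 1/16; Sachiko 1/36; Satoshi 1/12; Takeshi 1/36; Umeko 1/16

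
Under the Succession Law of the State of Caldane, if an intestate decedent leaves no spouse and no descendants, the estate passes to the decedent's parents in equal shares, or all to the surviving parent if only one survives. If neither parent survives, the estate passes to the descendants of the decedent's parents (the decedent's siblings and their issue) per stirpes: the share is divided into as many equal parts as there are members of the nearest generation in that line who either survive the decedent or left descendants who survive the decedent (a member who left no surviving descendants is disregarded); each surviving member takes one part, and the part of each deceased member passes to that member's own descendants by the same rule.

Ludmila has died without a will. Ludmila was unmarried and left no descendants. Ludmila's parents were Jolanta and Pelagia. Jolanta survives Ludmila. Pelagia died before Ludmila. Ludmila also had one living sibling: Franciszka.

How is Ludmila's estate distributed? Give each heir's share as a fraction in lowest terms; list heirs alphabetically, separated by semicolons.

Jolanta 1

Only one parent, Jolanta, survives, so Jolanta takes the entire estate. The siblings take nothing because a surviving parent has priority.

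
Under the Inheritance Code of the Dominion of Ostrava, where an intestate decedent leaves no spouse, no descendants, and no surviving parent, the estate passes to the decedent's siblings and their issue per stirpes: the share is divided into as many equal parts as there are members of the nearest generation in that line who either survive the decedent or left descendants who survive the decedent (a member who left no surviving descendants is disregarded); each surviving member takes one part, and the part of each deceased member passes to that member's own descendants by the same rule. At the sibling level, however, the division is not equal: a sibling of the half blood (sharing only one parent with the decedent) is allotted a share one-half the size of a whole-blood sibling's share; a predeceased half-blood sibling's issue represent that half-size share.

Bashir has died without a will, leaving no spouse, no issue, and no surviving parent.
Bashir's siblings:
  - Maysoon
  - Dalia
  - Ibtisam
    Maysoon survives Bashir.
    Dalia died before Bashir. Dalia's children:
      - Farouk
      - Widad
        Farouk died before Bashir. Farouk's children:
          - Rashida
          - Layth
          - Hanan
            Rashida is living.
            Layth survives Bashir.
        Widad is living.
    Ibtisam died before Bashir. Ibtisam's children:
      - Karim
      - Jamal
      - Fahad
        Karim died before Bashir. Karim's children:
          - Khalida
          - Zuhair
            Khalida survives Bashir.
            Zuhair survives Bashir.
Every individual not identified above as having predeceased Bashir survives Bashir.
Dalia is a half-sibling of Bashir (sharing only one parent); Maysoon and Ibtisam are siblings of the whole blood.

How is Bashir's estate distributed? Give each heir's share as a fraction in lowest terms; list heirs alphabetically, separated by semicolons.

Fahad 2/15; Hanan 1/30; Jamal 2/15; Khalida 1/15; Layth 1/30; Maysoon 2/5; Rashida 1/30; Widad 1/10; Zuhair 1/15

No spouse, descendants, or parent survives, so the estate passes to Bashir's siblings per stirpes.
Half-blood siblings count for one-half the weight of whole-blood siblings at the initial division.
Dividing 1 in proportion to weights (total weight 5/2): Maysoon (weight 1) → 2/5; Dalia (weight 1/2) → 1/5; Ibtisam (weight 1) → 2/5.
Maysoon is living and takes 2/5.
Dalia predeceased; the 1/5 allotted to Dalia's branch passes to Dalia's issue by representation.
The 1/5 is divided into 2 equal shares of 1/10 among Farouk, Widad.
Farouk predeceased; the 1/10 allotted to Farouk's branch passes to Farouk's issue by representation.
The 1/10 is divided into 3 equal shares of 1/30 among Rashida, Layth, Hanan.
Rashida is living and takes 1/30.
Layth is living and takes 1/30.
Hanan is living and takes 1/30.
Widad is living and takes 1/10.
Ibtisam predeceased; the 2/5 allotted to Ibtisam's branch passes to Ibtisam's issue by representation.
The 2/5 is divided into 3 equal shares of 2/15 among Karim, Jamal, Fahad.
Karim predeceased; the 2/15 allotted to Karim's branch passes to Karim's issue by representation.
The 2/15 is divided into 2 equal shares of 1/15 among Khalida, Zuhair.
Khalida is living and takes 1/15.
Zuhair is living and takes 1/15.
Jamal is living and takes 2/15.
Fahad is living and takes 2/15.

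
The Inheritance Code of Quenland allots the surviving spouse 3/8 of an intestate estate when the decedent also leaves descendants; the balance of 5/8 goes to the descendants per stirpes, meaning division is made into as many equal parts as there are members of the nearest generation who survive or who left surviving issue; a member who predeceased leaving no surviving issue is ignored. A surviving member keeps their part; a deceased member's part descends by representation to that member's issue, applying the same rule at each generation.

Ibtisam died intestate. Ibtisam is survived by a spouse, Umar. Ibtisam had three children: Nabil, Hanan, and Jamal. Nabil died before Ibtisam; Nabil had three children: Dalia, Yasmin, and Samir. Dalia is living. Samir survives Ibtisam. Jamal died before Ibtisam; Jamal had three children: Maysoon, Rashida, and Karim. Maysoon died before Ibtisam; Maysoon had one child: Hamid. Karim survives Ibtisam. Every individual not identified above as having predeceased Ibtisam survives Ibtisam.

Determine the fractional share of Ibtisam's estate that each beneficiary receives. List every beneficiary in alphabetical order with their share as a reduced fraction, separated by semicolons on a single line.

Umar, as surviving spouse, takes 3/8.
The remaining 5/8 passes to Ibtisam's descendants per stirpes.
The 5/8 is divided into 3 equal shares of 5/24 among Nabil, Hanan, Jamal.
Nabil predeceased; the 5/24 allotted to Nabil's branch passes to Nabil's issue by representation.
The 5/24 is divided into 3 equal shares of 5/72 among Dalia, Yasmin, Samir.
Dalia is living and takes 5/72.
Yasmin is living and takes 5/72.
Samir is living and takes 5/72.
Hanan is living and takes 5/24.
Jamal predeceased; the 5/24 allotted to Jamal's branch passes to Jamal's issue by representation.
The 5/24 is divided into 3 equal shares of 5/72 among Maysoon, Rashida, Karim.
Maysoon predeceased; the 5/72 allotted to Maysoon's branch passes to Maysoon's issue by representation.
Hamid is the sole taker at this level and receives the full 5/72.
Rashida is living and takes 5/72.
Karim is living and takes 5/72.

Dalia 5/72; Hamid 5/72; Hanan 5/24; Karim 5/72; Rashida 5/72; Samir 5/72; Umar 3/8; Yasmin 5/72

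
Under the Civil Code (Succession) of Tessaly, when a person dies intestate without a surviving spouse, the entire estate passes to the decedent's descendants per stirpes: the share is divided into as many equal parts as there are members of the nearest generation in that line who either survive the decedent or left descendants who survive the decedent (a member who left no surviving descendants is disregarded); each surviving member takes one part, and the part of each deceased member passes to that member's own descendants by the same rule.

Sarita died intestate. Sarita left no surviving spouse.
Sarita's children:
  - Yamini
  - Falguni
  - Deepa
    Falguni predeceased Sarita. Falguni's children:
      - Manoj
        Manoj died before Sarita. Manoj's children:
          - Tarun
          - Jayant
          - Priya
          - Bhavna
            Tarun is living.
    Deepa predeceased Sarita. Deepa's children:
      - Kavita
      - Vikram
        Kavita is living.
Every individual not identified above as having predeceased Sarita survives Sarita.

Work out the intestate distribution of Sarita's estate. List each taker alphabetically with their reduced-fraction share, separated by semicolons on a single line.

There is no surviving spouse, so the entire estate passes to Sarita's descendants per stirpes.
The estate is divided into 3 equal shares of 1/3 among Yamini, Falguni, Deepa.
Yamini is living and takes 1/3.
Falguni predeceased; the 1/3 allotted to Falguni's branch passes to Falguni's issue by representation.
Manoj's line is the sole branch at this level, so the full 1/3 passes to Manoj's issue by representation.
The 1/3 is divided into 4 equal shares of 1/12 among Tarun, Jayant, Priya, Bhavna.
Tarun is living and takes 1/12.
Jayant is living and takes 1/12.
Priya is living and takes 1/12.
Bhavna is living and takes 1/12.
Deepa predeceased; the 1/3 allotted to Deepa's branch passes to Deepa's issue by representation.
The 1/3 is divided into 2 equal shares of 1/6 among Kavita, Vikram.
Kavita is living and takes 1/6.
Vikram is living and takes 1/6.

Bhavna 1/12; Jayant 1/12; Kavita 1/6; Priya 1/12; Tarun 1/12; Vikram 1/6; Yamini 1/3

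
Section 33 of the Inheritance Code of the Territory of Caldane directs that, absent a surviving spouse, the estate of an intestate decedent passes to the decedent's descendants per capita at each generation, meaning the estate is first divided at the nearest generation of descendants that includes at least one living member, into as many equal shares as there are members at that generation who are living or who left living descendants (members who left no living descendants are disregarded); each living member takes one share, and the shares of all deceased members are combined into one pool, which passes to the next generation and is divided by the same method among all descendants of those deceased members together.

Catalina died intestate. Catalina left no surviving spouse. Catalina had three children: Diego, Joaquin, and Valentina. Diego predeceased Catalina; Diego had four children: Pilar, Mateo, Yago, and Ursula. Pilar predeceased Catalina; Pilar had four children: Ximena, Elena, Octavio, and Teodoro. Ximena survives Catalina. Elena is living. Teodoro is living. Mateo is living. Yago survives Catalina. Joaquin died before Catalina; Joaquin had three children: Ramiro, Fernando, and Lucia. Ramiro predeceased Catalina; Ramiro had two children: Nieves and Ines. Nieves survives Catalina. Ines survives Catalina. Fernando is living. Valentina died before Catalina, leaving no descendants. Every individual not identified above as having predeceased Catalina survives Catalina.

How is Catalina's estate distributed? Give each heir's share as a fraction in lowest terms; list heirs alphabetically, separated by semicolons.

There is no surviving spouse, so the entire estate passes to Catalina's descendants per capita at each generation.
No one at generation 1 (Diego, Joaquin) is living; moving to the next generation.
At generation 2 (Pilar, Mateo, Yago, Ursula, Ramiro, Fernando, Lucia) there are 7 shares of (1)/7 = 1/7 each.
Living: Mateo, Yago, Ursula, Fernando, and Lucia — each takes 1/7.
Deceased: Pilar and Ramiro. Their combined 2/7 is pooled and carried to generation 3.
At generation 3 (Ximena, Elena, Octavio, Teodoro, Nieves, Ines) there are 6 shares of (2/7)/6 = 1/21 each.
Living: Ximena, Elena, Octavio, Teodoro, Nieves, and Ines — each takes 1/21.

Elena 1/21; Fernando 1/7; Ines 1/21; Lucia 1/7; Mateo 1/7; Nieves 1/21; Octavio 1/21; Teodoro 1/21; Ursula 1/7; Ximena 1/21; Yago 1/7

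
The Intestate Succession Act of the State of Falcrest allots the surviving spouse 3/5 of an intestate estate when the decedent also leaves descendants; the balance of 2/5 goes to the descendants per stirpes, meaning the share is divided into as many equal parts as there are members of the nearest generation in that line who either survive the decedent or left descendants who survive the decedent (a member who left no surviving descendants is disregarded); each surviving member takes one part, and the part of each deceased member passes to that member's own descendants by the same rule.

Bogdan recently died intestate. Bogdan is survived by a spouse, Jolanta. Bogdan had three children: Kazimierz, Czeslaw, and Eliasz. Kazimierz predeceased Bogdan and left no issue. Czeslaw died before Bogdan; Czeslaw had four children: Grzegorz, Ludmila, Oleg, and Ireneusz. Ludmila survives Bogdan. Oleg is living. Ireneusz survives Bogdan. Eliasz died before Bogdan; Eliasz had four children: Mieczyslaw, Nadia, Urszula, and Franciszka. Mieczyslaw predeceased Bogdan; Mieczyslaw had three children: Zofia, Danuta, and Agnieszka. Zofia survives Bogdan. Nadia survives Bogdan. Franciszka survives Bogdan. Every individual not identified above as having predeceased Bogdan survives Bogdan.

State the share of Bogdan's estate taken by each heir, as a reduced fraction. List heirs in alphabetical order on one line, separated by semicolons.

Agnieszka 1/60; Danuta 1/60; Franciszka 1/20; Grzegorz 1/20; Ireneusz 1/20; Jolanta 3/5; Ludmila 1/20; Nadia 1/20; Oleg 1/20; Urszula 1/20; Zofia 1/60

Jolanta, as surviving spouse, takes 3/5.
The remaining 2/5 passes to Bogdan's descendants per stirpes.
Kazimierz left no surviving issue, so that branch lapses and is disregarded.
The 2/5 is divided into 2 equal shares of 1/5 among Czeslaw, Eliasz.
Czeslaw predeceased; the 1/5 allotted to Czeslaw's branch passes to Czeslaw's issue by representation.
The 1/5 is divided into 4 equal shares of 1/20 among Grzegorz, Ludmila, Oleg, Ireneusz.
Grzegorz is living and takes 1/20.
Ludmila is living and takes 1/20.
Oleg is living and takes 1/20.
Ireneusz is living and takes 1/20.
Eliasz predeceased; the 1/5 allotted to Eliasz's branch passes to Eliasz's issue by representation.
The 1/5 is divided into 4 equal shares of 1/20 among Mieczyslaw, Nadia, Urszula, Franciszka.
Mieczyslaw predeceased; the 1/20 allotted to Mieczyslaw's branch passes to Mieczyslaw's issue by representation.
The 1/20 is divided into 3 equal shares of 1/60 among Zofia, Danuta, Agnieszka.
Zofia is living and takes 1/60.
Danuta is living and takes 1/60.
Agnieszka is living and takes 1/60.
Nadia is living and takes 1/20.
Urszula is living and takes 1/20.
Franciszka is living and takes 1/20.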